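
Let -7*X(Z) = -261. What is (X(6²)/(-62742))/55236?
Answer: -29/2695479976 ≈ -1.0759e-8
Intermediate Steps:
X(Z) = 261/7 (X(Z) = -⅐*(-261) = 261/7)
(X(6²)/(-62742))/55236 = ((261/7)/(-62742))/55236 = ((261/7)*(-1/62742))*(1/55236) = -87/146398*1/55236 = -29/2695479976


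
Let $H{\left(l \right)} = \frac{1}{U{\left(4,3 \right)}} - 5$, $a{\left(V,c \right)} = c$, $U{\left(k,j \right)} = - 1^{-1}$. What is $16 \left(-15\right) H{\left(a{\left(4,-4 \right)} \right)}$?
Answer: $1440$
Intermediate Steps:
$U{\left(k,j \right)} = -1$ ($U{\left(k,j \right)} = \left(-1\right) 1 = -1$)
$H{\left(l \right)} = -6$ ($H{\left(l \right)} = \frac{1}{-1} - 5 = -1 - 5 = -6$)
$16 \left(-15\right) H{\left(a{\left(4,-4 \right)} \right)} = 16 \left(-15\right) \left(-6\right) = \left(-240\right) \left(-6\right) = 1440$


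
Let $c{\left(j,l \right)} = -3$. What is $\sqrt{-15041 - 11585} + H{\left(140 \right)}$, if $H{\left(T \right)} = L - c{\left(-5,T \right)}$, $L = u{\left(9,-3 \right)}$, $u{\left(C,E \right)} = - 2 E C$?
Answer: $57 + i \sqrt{26626} \approx 57.0 + 163.17 i$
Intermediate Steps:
$u{\left(C,E \right)} = - 2 C E$
$L = 54$ ($L = \left(-2\right) 9 \left(-3\right) = 54$)
$H{\left(T \right)} = 57$ ($H{\left(T \right)} = 54 - -3 = 54 + 3 = 57$)
$\sqrt{-15041 - 11585} + H{\left(140 \right)} = \sqrt{-15041 - 11585} + 57 = \sqrt{-26626} + 57 = i \sqrt{26626} + 57 = 57 + i \sqrt{26626}$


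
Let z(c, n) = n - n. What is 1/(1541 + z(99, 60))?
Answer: 1/1541 ≈ 0.00064893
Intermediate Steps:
z(c, n) = 0
1/(1541 + z(99, 60)) = 1/(1541 + 0) = 1/1541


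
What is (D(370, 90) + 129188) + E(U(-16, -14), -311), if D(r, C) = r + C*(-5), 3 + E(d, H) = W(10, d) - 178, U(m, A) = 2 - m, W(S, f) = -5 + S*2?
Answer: 128942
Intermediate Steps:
W(S, f) = -5 + 2*S
E(d, H) = -166 (E(d, H) = -3 + ((-5 + 2*10) - 178) = -3 + ((-5 + 20) - 178) = -3 + (15 - 178) = -3 - 163 = -166)
D(r, C) = r - 5*C
(D(370, 90) + 129188) + E(U(-16, -14), -311) = ((370 - 5*90) + 129188) - 166 = ((370 - 450) + 129188) - 166 = (-80 + 129188) - 166 = 129108 - 166 = 128942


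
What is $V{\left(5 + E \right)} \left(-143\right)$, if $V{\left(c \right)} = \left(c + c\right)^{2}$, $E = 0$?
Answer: $-14300$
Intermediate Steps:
$V{\left(c \right)} = 4 c^{2}$ ($V{\left(c \right)} = \left(2 c\right)^{2} = 4 c^{2}$)
$V{\left(5 + E \right)} \left(-143\right) = 4 \left(5 + 0\right)^{2} \left(-143\right) = 4 \cdot 5^{2} \left(-143\right) = 4 \cdot 25 \left(-143\right) = 100 \left(-143\right) = -14300$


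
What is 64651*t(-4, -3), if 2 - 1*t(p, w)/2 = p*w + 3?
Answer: -1680926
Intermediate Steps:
t(p, w) = -2 - 2*p*w (t(p, w) = 4 - 2*(p*w + 3) = 4 - 2*(3 + p*w) = 4 + (-6 - 2*p*w) = -2 - 2*p*w)
64651*t(-4, -3) = 64651*(-2 - 2*(-4)*(-3)) = 64651*(-2 - 24) = 64651*(-26) = -1680926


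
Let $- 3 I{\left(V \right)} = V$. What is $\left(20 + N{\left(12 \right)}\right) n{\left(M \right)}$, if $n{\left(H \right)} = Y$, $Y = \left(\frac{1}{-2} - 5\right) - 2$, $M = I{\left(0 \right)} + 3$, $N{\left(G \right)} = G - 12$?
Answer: $-150$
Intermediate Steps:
$I{\left(V \right)} = - \frac{V}{3}$
$N{\left(G \right)} = -12 + G$
$M = 3$ ($M = \left(- \frac{1}{3}\right) 0 + 3 = 0 + 3 = 3$)
$Y = - \frac{15}{2}$ ($Y = \left(- \frac{1}{2} - 5\right) - 2 = - \frac{11}{2} - 2 = - \frac{15}{2} \approx -7.5$)
$n{\left(H \right)} = - \frac{15}{2}$
$\left(20 + N{\left(12 \right)}\right) n{\left(M \right)} = \left(20 + \left(-12 + 12\right)\right) \left(- \frac{15}{2}\right) = \left(20 + 0\right) \left(- \frac{15}{2}\right) = 20 \left(- \frac{15}{2}\right) = -150$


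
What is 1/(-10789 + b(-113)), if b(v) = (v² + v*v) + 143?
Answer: 1/14892 ≈ 6.7150e-5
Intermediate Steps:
b(v) = 143 + 2*v² (b(v) = (v² + v²) + 143 = 2*v² + 143 = 143 + 2*v²)
1/(-10789 + b(-113)) = 1/(-10789 + (143 + 2*(-113)²)) = 1/(-10789 + (143 + 2*12769)) = 1/(-10789 + (143 + 25538)) = 1/(-10789 + 25681) = 1/14892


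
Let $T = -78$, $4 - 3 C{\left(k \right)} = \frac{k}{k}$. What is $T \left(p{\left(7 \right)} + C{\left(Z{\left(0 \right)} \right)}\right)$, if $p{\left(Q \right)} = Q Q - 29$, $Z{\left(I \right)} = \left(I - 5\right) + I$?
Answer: $-1638$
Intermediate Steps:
$Z{\left(I \right)} = -5 + 2 I$ ($Z{\left(I \right)} = \left(-5 + I\right) + I = -5 + 2 I$)
$C{\left(k \right)} = 1$ ($C{\left(k \right)} = \frac{4}{3} - \frac{k \frac{1}{k}}{3} = \frac{4}{3} - \frac{1}{3} = 1$)
$p{\left(Q \right)} = -29 + Q^{2}$ ($p{\left(Q \right)} = Q^{2} - 29 = -29 + Q^{2}$)
$T \left(p{\left(7 \right)} + C{\left(Z{\left(0 \right)} \right)}\right) = - 78 \left(\left(-29 + 7^{2}\right) + 1\right) = - 78 \left(\left(-29 + 49\right) + 1\right) = - 78 \left(20 + 1\right) = \left(-78\right) 21 = -1638$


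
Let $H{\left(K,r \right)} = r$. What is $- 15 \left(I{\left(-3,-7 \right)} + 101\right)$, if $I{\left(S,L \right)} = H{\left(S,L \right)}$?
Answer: $-1410$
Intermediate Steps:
$I{\left(S,L \right)} = L$
$- 15 \left(I{\left(-3,-7 \right)} + 101\right) = - 15 \left(-7 + 101\right) = \left(-15\right) 94 = -1410$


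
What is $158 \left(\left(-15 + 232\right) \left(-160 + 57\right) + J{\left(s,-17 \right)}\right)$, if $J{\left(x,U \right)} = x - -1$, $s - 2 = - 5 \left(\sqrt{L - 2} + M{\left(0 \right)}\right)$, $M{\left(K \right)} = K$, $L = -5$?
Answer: $-3530984 - 790 i \sqrt{7} \approx -3.531 \cdot 10^{6} - 2090.1 i$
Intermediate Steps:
$s = 2 - 5 i \sqrt{7}$ ($s = 2 - 5 \left(\sqrt{-5 - 2} + 0\right) = 2 - 5 \left(\sqrt{-7} + 0\right) = 2 - 5 \left(i \sqrt{7} + 0\right) = 2 - 5 i \sqrt{7} \approx 2.0 - 13.229 i$)
$J{\left(x,U \right)} = 1 + x$ ($J{\left(x,U \right)} = x + 1 = 1 + x$)
$158 \left(\left(-15 + 232\right) \left(-160 + 57\right) + J{\left(s,-17 \right)}\right) = 158 \left(\left(-15 + 232\right) \left(-160 + 57\right) + \left(1 + \left(2 - 5 i \sqrt{7}\right)\right)\right) = 158 \left(217 \left(-103\right) + \left(3 - 5 i \sqrt{7}\right)\right) = 158 \left(-22351 + \left(3 - 5 i \sqrt{7}\right)\right) = 158 \left(-22348 - 5 i \sqrt{7}\right) = -3530984 - 790 i \sqrt{7}$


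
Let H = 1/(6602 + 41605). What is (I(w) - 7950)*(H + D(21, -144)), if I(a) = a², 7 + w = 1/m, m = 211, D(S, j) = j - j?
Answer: -117254458/715407949 ≈ -0.16390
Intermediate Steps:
D(S, j) = 0
w = -1476/211 (w = -7 + 1/211 = -1476/211 ≈ -6.9953)
H = 1/48207 ≈ 2.0744e-5
(I(w) - 7950)*(H + D(21, -144)) = ((-1476/211)² - 7950)*(1/48207 + 0) = (2178576/44521 - 7950)*(1/48207) = -351763374/44521*1/48207 = -117254458/715407949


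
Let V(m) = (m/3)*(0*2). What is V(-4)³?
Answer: 0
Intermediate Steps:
V(m) = 0 (V(m) = (m*(⅓))*0 = (m/3)*0 = 0)
V(-4)³ = 0³ = 0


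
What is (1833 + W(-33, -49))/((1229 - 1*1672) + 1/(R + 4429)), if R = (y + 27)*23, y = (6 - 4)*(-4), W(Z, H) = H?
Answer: -8680944/2155637 ≈ -4.0271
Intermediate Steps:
y = -8 (y = 2*(-4) = -8)
R = 437 (R = (-8 + 27)*23 = 19*23 = 437)
(1833 + W(-33, -49))/((1229 - 1*1672) + 1/(R + 4429)) = (1833 - 49)/((1229 - 1*1672) + 1/(437 + 4429)) = 1784/((1229 - 1672) + 1/4866) = 1784/(-443 + 1/4866) = 1784/(-2155637/4866) = 1784*(-4866/2155637) = -8680944/2155637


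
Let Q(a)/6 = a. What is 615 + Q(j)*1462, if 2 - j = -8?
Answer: 88335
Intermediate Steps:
j = 10 (j = 2 - 1*(-8) = 2 + 8 = 10)
Q(a) = 6*a
615 + Q(j)*1462 = 615 + (6*10)*1462 = 615 + 60*1462 = 615 + 87720 = 88335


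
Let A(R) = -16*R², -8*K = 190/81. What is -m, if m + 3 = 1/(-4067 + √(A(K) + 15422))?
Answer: 46469943489/15488710516 + 81*√101174717/108420973612 ≈ 3.0003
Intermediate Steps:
K = -95/324 (K = -95/(4*81) = -⅛*190/81 = -95/324 ≈ -0.29321)
m = -3 + 1/(-4067 + √101174717/81) (m = -3 + 1/(-4067 + √(-16*(-95/324)² + 15422)) = -3 + 1/(-4067 + √(-16*9025/104976 + 15422)) = -3 + 1/(-4067 + √(-9025/6561 + 15422)) = -3 + 1/(-4067 + √(101174717/6561)) = -3 + 1/(-4067 + √101174717/81) ≈ -3.0003)
-m = -(-46469943489/15488710516 - 81*√101174717/108420973612) = 46469943489/15488710516 + 81*√101174717/108420973612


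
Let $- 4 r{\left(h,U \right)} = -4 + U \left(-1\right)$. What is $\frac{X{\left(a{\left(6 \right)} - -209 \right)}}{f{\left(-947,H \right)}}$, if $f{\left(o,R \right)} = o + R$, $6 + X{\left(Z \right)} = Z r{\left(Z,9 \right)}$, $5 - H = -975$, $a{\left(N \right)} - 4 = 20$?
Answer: $\frac{3005}{132} \approx 22.765$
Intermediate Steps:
$a{\left(N \right)} = 24$ ($a{\left(N \right)} = 4 + 20 = 24$)
$r{\left(h,U \right)} = 1 + \frac{U}{4}$ ($r{\left(h,U \right)} = - \frac{-4 + U \left(-1\right)}{4} = - \frac{-4 - U}{4} = 1 + \frac{U}{4}$)
$H = 980$ ($H = 5 - -975 = 5 + 975 = 980$)
$X{\left(Z \right)} = -6 + \frac{13 Z}{4}$ ($X{\left(Z \right)} = -6 + Z \left(1 + \frac{1}{4} \cdot 9\right) = -6 + Z \left(1 + \frac{9}{4}\right) = -6 + Z \frac{13}{4} = -6 + \frac{13 Z}{4}$)
$f{\left(o,R \right)} = R + o$
$\frac{X{\left(a{\left(6 \right)} - -209 \right)}}{f{\left(-947,H \right)}} = \frac{-6 + \frac{13 \left(24 - -209\right)}{4}}{980 - 947} = \frac{-6 + \frac{13 \left(24 + 209\right)}{4}}{33} = \left(-6 + \frac{13}{4} \cdot 233\right) \frac{1}{33} = \left(-6 + \frac{3029}{4}\right) \frac{1}{33} = \frac{3005}{4} \cdot \frac{1}{33} = \frac{3005}{132}$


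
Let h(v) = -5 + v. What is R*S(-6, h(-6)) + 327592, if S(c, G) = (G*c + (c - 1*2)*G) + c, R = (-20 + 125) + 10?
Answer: 344612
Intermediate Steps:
R = 115 (R = 105 + 10 = 115)
S(c, G) = c + G*c + G*(-2 + c) (S(c, G) = (G*c + (c - 2)*G) + c = (G*c + (-2 + c)*G) + c = (G*c + G*(-2 + c)) + c = c + G*c + G*(-2 + c))
R*S(-6, h(-6)) + 327592 = 115*(-6 - 2*(-5 - 6) + 2*(-5 - 6)*(-6)) + 327592 = 115*(-6 - 2*(-11) + 2*(-11)*(-6)) + 327592 = 115*(-6 + 22 + 132) + 327592 = 115*148 + 327592 = 17020 + 327592 = 344612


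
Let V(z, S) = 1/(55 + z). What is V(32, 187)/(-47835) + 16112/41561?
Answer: 67052382679/172962127845 ≈ 0.38767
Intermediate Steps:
V(32, 187)/(-47835) + 16112/41561 = 1/((55 + 32)*(-47835)) + 16112/41561 = -1/47835/87 + 16112*(1/41561) = (1/87)*(-1/47835) + 16112/41561 = -1/4161645 + 16112/41561 = 67052382679/172962127845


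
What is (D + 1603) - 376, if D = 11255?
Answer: 12482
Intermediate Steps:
(D + 1603) - 376 = (11255 + 1603) - 376 = 12858 - 376 = 12482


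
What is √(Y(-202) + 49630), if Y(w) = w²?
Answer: √90434 ≈ 300.72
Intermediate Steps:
√(Y(-202) + 49630) = √((-202)² + 49630) = √(40804 + 49630) = √90434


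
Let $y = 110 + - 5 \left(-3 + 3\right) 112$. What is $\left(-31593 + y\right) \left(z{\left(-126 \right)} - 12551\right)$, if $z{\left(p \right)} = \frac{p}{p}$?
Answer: $395111650$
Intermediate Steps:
$z{\left(p \right)} = 1$
$y = 110$ ($y = 110 + \left(-5\right) 0 \cdot 112 = 110 + 0 \cdot 112 = 110 + 0 = 110$)
$\left(-31593 + y\right) \left(z{\left(-126 \right)} - 12551\right) = \left(-31593 + 110\right) \left(1 - 12551\right) = \left(-31483\right) \left(-12550\right) = 395111650$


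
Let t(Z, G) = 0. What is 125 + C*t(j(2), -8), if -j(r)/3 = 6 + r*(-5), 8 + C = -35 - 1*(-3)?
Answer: 125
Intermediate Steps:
C = -40 (C = -8 + (-35 - 1*(-3)) = -8 + (-35 + 3) = -8 - 32 = -40)
j(r) = -18 + 15*r (j(r) = -3*(6 + r*(-5)) = -3*(6 - 5*r) = -18 + 15*r)
125 + C*t(j(2), -8) = 125 - 40*0 = 125 + 0 = 125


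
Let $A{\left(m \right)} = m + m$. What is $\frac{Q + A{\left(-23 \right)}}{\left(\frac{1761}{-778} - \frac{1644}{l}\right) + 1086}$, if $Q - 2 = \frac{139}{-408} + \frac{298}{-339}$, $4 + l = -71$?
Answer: $- \frac{6758262325}{165244565996} \approx -0.040899$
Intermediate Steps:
$A{\left(m \right)} = 2 m$
$l = -75$ ($l = -4 - 71 = -75$)
$Q = \frac{11991}{15368}$ ($Q = 2 + \left(\frac{139}{-408} + \frac{298}{-339}\right) = 2 + \left(139 \left(- \frac{1}{408}\right) + 298 \left(- \frac{1}{339}\right)\right) = 2 - \frac{18745}{15368} = \frac{11991}{15368} \approx 0.78026$)
$\frac{Q + A{\left(-23 \right)}}{\left(\frac{1761}{-778} - \frac{1644}{l}\right) + 1086} = \frac{\frac{11991}{15368} + 2 \left(-23\right)}{\left(\frac{1761}{-778} - \frac{1644}{-75}\right) + 1086} = \frac{\frac{11991}{15368} - 46}{\left(1761 \left(- \frac{1}{778}\right) - - \frac{548}{25}\right) + 1086} = - \frac{694937}{15368 \left(\left(- \frac{1761}{778} + \frac{548}{25}\right) + 1086\right)} = - \frac{694937}{15368 \left(\frac{382319}{19450} + 1086\right)} = - \frac{694937}{15368 \cdot \frac{21505019}{19450}} = \left(- \frac{694937}{15368}\right) \frac{19450}{21505019} = - \frac{6758262325}{165244565996}$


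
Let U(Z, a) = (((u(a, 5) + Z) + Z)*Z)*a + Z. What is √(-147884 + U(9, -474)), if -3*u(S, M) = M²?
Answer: I*√189113 ≈ 434.87*I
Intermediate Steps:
u(S, M) = -M²/3
U(Z, a) = Z + Z*a*(-25/3 + 2*Z) (U(Z, a) = (((-⅓*5² + Z) + Z)*Z)*a + Z = (((-⅓*25 + Z) + Z)*Z)*a + Z = (((-25/3 + Z) + Z)*Z)*a + Z = ((-25/3 + 2*Z)*Z)*a + Z = (Z*(-25/3 + 2*Z))*a + Z = Z*a*(-25/3 + 2*Z) + Z = Z + Z*a*(-25/3 + 2*Z))
√(-147884 + U(9, -474)) = √(-147884 + (⅓)*9*(3 - 25*(-474) + 6*9*(-474))) = √(-147884 + (⅓)*9*(3 + 11850 - 25596)) = √(-147884 + (⅓)*9*(-13743)) = √(-147884 - 41229) = √(-189113) = I*√189113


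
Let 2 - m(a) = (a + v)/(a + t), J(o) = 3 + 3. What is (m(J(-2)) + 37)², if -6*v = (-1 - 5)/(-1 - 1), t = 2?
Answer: 375769/256 ≈ 1467.8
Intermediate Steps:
v = -½ (v = -(-1 - 5)/(6*(-1 - 1)) = -(-1)/(-2) = -(-1)*(-1)/2 = -⅙*3 = -½ ≈ -0.50000)
J(o) = 6
m(a) = 2 - (-½ + a)/(2 + a) (m(a) = 2 - (a - ½)/(a + 2) = 2 - (-½ + a)/(2 + a))
(m(J(-2)) + 37)² = ((9/2 + 6)/(2 + 6) + 37)² = ((21/2)/8 + 37)² = ((⅛)*(21/2) + 37)² = (21/16 + 37)² = (613/16)² = 375769/256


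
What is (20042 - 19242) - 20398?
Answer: -19598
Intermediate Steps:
(20042 - 19242) - 20398 = 800 - 20398 = -19598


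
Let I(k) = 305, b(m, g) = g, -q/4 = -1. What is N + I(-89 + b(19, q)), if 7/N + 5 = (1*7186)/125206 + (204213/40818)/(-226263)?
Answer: 289184931942628807/952570525758329 ≈ 303.58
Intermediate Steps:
q = 4 (q = -4*(-1) = 4)
N = -1349078413661538/952570525758329 (N = 7/(-5 + ((1*7186)/125206 + (204213/40818)/(-226263))) = 7/(-5 + (7186*(1/125206) + (204213*(1/40818))*(-1/226263))) = 7/(-5 + (3593/62603 + (68071/13606)*(-1/226263))) = 7/(-5 + (3593/62603 - 68071/3078534378)) = 7/(-5 + 11056912571341/192725487665934) = 7/(-952570525758329/192725487665934) = 7*(-192725487665934/952570525758329) = -1349078413661538/952570525758329 ≈ -1.4163)
N + I(-89 + b(19, q)) = -1349078413661538/952570525758329 + 305 = 289184931942628807/952570525758329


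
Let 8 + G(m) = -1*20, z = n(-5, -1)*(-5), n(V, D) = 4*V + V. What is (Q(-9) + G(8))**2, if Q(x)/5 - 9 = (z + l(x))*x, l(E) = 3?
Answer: 32982049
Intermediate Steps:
n(V, D) = 5*V
z = 125 (z = (5*(-5))*(-5) = -25*(-5) = 125)
Q(x) = 45 + 640*x (Q(x) = 45 + 5*((125 + 3)*x) = 45 + 5*(128*x) = 45 + 640*x)
G(m) = -28 (G(m) = -8 - 1*20 = -8 - 20 = -28)
(Q(-9) + G(8))**2 = ((45 + 640*(-9)) - 28)**2 = ((45 - 5760) - 28)**2 = (-5715 - 28)**2 = (-5743)**2 = 32982049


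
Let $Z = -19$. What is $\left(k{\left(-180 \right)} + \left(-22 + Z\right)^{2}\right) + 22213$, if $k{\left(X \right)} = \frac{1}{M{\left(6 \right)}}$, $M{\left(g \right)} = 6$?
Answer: $\frac{143365}{6} \approx 23894.0$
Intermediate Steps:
$k{\left(X \right)} = \frac{1}{6}$
$\left(k{\left(-180 \right)} + \left(-22 + Z\right)^{2}\right) + 22213 = \left(\frac{1}{6} + \left(-22 - 19\right)^{2}\right) + 22213 = \left(\frac{1}{6} + \left(-41\right)^{2}\right) + 22213 = \left(\frac{1}{6} + 1681\right) + 22213 = \frac{10087}{6} + 22213 = \frac{143365}{6}$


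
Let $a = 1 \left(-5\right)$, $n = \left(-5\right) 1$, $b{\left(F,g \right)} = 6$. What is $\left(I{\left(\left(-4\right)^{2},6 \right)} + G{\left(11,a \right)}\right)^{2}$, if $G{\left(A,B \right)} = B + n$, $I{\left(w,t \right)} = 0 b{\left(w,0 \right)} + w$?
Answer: $36$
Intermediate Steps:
$n = -5$
$a = -5$
$I{\left(w,t \right)} = w$ ($I{\left(w,t \right)} = 0 \cdot 6 + w = 0 + w = w$)
$G{\left(A,B \right)} = -5 + B$ ($G{\left(A,B \right)} = B - 5 = -5 + B$)
$\left(I{\left(\left(-4\right)^{2},6 \right)} + G{\left(11,a \right)}\right)^{2} = \left(\left(-4\right)^{2} - 10\right)^{2} = \left(16 - 10\right)^{2} = 6^{2} = 36$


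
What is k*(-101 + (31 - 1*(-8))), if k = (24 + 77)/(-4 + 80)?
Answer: -3131/38 ≈ -82.395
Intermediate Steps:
k = 101/76 ≈ 1.3289
k*(-101 + (31 - 1*(-8))) = 101*(-101 + (31 - 1*(-8)))/76 = 101*(-101 + (31 + 8))/76 = 101*(-101 + 39)/76 = (101/76)*(-62) = -3131/38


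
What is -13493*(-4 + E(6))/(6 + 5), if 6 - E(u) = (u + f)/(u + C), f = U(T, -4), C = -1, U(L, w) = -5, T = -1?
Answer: -121437/55 ≈ -2207.9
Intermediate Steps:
f = -5
E(u) = 6 - (-5 + u)/(-1 + u) (E(u) = 6 - (u - 5)/(u - 1) = 6 - (-5 + u)/(-1 + u))
-13493*(-4 + E(6))/(6 + 5) = -13493*(-4 + (-1 + 5*6)/(-1 + 6))/(6 + 5) = -13493*(-4 + (-1 + 30)/5)/11 = -13493*(-4 + (1/5)*29)/11 = -13493*(-4 + 29/5)/11 = -121437/(5*11) = -13493*9/55 = -121437/55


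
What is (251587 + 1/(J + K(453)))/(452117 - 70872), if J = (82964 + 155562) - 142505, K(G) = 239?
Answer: 24217764621/36698643700 ≈ 0.65991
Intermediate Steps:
J = 96021 (J = 238526 - 142505 = 96021)
(251587 + 1/(J + K(453)))/(452117 - 70872) = (251587 + 1/(96021 + 239))/(452117 - 70872) = (251587 + 1/96260)/381245 = (251587 + 1/96260)*(1/381245) = (24217764621/96260)*(1/381245) = 24217764621/36698643700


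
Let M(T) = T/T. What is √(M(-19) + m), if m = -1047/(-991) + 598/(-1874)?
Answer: √1498054355399/928567 ≈ 1.3181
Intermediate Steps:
m = 684730/928567 (m = -1047*(-1/991) + 598*(-1/1874) = 1047/991 - 299/937 = 684730/928567 ≈ 0.73740)
M(T) = 1
√(M(-19) + m) = √(1 + 684730/928567) = √(1613297/928567) = √1498054355399/928567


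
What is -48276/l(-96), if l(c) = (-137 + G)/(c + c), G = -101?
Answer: -4634496/119 ≈ -38945.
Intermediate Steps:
l(c) = -119/c (l(c) = (-137 - 101)/(c + c) = -238*1/(2*c) = -119/c)
-48276/l(-96) = -48276/((-119/(-96))) = -48276/((-119*(-1/96))) = -48276/119/96 = -48276*96/119 = -4634496/119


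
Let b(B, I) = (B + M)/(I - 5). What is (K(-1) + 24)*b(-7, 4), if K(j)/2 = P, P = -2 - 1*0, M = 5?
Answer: 40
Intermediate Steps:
P = -2 (P = -2 + 0 = -2)
K(j) = -4 (K(j) = 2*(-2) = -4)
b(B, I) = (5 + B)/(-5 + I) (b(B, I) = (B + 5)/(I - 5) = (5 + B)/(-5 + I))
(K(-1) + 24)*b(-7, 4) = (-4 + 24)*((5 - 7)/(-5 + 4)) = 20*(-2/(-1)) = 20*(-1*(-2)) = 20*2 = 40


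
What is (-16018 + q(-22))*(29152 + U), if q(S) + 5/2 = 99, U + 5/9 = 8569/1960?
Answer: -2339589825949/5040 ≈ -4.6420e+8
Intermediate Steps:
U = 67321/17640 (U = -5/9 + 8569/1960 = 67321/17640 ≈ 3.8164)
q(S) = 193/2 (q(S) = -5/2 + 99 = 193/2)
(-16018 + q(-22))*(29152 + U) = (-16018 + 193/2)*(29152 + 67321/17640) = -31843/2*514308601/17640 = -2339589825949/5040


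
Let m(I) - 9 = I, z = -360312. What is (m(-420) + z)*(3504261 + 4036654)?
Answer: -2720181481545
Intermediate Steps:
m(I) = 9 + I
(m(-420) + z)*(3504261 + 4036654) = ((9 - 420) - 360312)*(3504261 + 4036654) = (-411 - 360312)*7540915 = -360723*7540915 = -2720181481545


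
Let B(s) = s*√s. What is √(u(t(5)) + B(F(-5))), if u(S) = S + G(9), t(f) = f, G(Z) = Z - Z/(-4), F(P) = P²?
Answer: √565/2 ≈ 11.885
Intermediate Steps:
B(s) = s^(3/2)
G(Z) = 5*Z/4 (G(Z) = Z - Z*(-1)/4 = Z - (-1)*Z/4 = Z + Z/4 = 5*Z/4)
u(S) = 45/4 + S (u(S) = S + (5/4)*9 = S + 45/4 = 45/4 + S)
√(u(t(5)) + B(F(-5))) = √((45/4 + 5) + ((-5)²)^(3/2)) = √(65/4 + 25^(3/2)) = √(65/4 + 125) = √(565/4) = √565/2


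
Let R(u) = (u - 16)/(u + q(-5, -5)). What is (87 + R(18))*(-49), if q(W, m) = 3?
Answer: -12803/3 ≈ -4267.7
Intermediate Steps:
R(u) = (-16 + u)/(3 + u) (R(u) = (u - 16)/(u + 3) = (-16 + u)/(3 + u))
(87 + R(18))*(-49) = (87 + (-16 + 18)/(3 + 18))*(-49) = (87 + 2/21)*(-49) = (1829/21)*(-49) = -12803/3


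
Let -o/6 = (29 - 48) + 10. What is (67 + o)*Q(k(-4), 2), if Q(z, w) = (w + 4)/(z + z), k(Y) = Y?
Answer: -363/4 ≈ -90.750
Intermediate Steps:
Q(z, w) = (4 + w)/(2*z) (Q(z, w) = (4 + w)/((2*z)) = (4 + w)*(1/(2*z)) = (4 + w)/(2*z))
o = 54 (o = -6*((29 - 48) + 10) = -6*(-19 + 10) = -6*(-9) = 54)
(67 + o)*Q(k(-4), 2) = (67 + 54)*((1/2)*(4 + 2)/(-4)) = 121*((1/2)*(-1/4)*6) = 121*(-3/4) = -363/4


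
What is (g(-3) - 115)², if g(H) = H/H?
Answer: 12996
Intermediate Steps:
g(H) = 1
(g(-3) - 115)² = (1 - 115)² = (-114)² = 12996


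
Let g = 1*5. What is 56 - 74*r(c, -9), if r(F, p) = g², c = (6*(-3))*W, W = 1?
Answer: -1794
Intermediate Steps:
c = -18 (c = (6*(-3))*1 = -18*1 = -18)
g = 5
r(F, p) = 25 (r(F, p) = 5² = 25)
56 - 74*r(c, -9) = 56 - 74*25 = 56 - 1850 = -1794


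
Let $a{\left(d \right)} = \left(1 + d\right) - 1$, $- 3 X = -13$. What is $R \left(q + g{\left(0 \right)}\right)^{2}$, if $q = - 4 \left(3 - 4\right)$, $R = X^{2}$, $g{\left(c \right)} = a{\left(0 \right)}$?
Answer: $\frac{2704}{9} \approx 300.44$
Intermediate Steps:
$X = \frac{13}{3}$ ($X = \left(- \frac{1}{3}\right) \left(-13\right) = \frac{13}{3} \approx 4.3333$)
$a{\left(d \right)} = d$
$g{\left(c \right)} = 0$
$R = \frac{169}{9}$ ($R = \left(\frac{13}{3}\right)^{2} = \frac{169}{9} \approx 18.778$)
$q = 4$ ($q = \left(-4\right) \left(-1\right) = 4$)
$R \left(q + g{\left(0 \right)}\right)^{2} = \frac{169 \left(4 + 0\right)^{2}}{9} = \frac{169 \cdot 4^{2}}{9} = \frac{169}{9} \cdot 16 = \frac{2704}{9}$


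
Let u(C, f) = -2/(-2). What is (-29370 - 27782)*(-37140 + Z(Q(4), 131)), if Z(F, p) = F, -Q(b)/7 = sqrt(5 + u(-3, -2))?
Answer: 2122625280 + 400064*sqrt(6) ≈ 2.1236e+9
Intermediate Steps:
u(C, f) = 1 (u(C, f) = -2*(-1/2) = 1)
Q(b) = -7*sqrt(6) (Q(b) = -7*sqrt(5 + 1) = -7*sqrt(6))
(-29370 - 27782)*(-37140 + Z(Q(4), 131)) = (-29370 - 27782)*(-37140 - 7*sqrt(6)) = -57152*(-37140 - 7*sqrt(6)) = 2122625280 + 400064*sqrt(6)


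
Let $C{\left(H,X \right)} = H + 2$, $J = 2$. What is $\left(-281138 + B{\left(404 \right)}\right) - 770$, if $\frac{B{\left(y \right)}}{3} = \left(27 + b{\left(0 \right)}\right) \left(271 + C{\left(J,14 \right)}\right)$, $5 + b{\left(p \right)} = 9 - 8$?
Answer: $-262933$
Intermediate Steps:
$b{\left(p \right)} = -4$ ($b{\left(p \right)} = -5 + \left(9 - 8\right) = -5 + 1 = -4$)
$C{\left(H,X \right)} = 2 + H$
$B{\left(y \right)} = 18975$ ($B{\left(y \right)} = 3 \left(27 - 4\right) \left(271 + \left(2 + 2\right)\right) = 3 \cdot 23 \left(271 + 4\right) = 3 \cdot 23 \cdot 275 = 3 \cdot 6325 = 18975$)
$\left(-281138 + B{\left(404 \right)}\right) - 770 = \left(-281138 + 18975\right) - 770 = -262163 - 770 = -262933$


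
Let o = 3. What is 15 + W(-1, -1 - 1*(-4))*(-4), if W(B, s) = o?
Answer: 3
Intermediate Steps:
W(B, s) = 3
15 + W(-1, -1 - 1*(-4))*(-4) = 15 + 3*(-4) = 15 - 12 = 3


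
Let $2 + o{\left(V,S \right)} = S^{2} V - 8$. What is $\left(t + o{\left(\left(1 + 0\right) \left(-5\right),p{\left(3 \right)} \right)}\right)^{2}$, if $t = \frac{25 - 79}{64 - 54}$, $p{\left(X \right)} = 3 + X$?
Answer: $\frac{954529}{25} \approx 38181.0$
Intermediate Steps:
$t = - \frac{27}{5}$ ($t = - \frac{54}{10} = \left(-54\right) \frac{1}{10} = - \frac{27}{5} \approx -5.4$)
$o{\left(V,S \right)} = -10 + V S^{2}$ ($o{\left(V,S \right)} = -2 + \left(S^{2} V - 8\right) = -2 + \left(V S^{2} - 8\right) = -2 + \left(-8 + V S^{2}\right) = -10 + V S^{2}$)
$\left(t + o{\left(\left(1 + 0\right) \left(-5\right),p{\left(3 \right)} \right)}\right)^{2} = \left(- \frac{27}{5} + \left(-10 + \left(1 + 0\right) \left(-5\right) \left(3 + 3\right)^{2}\right)\right)^{2} = \left(- \frac{27}{5} + \left(-10 + 1 \left(-5\right) 6^{2}\right)\right)^{2} = \left(- \frac{27}{5} - 190\right)^{2} = \left(- \frac{977}{5}\right)^{2} = \frac{954529}{25}$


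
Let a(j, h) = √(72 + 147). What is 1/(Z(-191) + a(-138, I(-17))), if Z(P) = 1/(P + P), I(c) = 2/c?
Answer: 382/31957355 + 145924*√219/31957355 ≈ 0.067586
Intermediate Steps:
Z(P) = 1/(2*P)
a(j, h) = √219
1/(Z(-191) + a(-138, I(-17))) = 1/((½)/(-191) + √219) = 1/((½)*(-1/191) + √219) = 1/(-1/382 + √219)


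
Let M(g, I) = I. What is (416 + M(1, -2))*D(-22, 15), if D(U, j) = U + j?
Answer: -2898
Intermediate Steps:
(416 + M(1, -2))*D(-22, 15) = (416 - 2)*(-22 + 15) = 414*(-7) = -2898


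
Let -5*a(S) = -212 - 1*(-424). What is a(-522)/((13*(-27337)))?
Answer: 212/1776905 ≈ 0.00011931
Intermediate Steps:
a(S) = -212/5 (a(S) = -(-212 - 1*(-424))/5 = -(-212 + 424)/5 = -⅕*212 = -212/5)
a(-522)/((13*(-27337))) = -212/(5*(13*(-27337))) = -212/5/(-355381) = -212/5*(-1/355381) = 212/1776905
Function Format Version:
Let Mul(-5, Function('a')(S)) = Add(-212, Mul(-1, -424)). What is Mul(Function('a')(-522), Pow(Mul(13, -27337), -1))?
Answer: Rational(212, 1776905) ≈ 0.00011931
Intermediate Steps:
Function('a')(S) = Rational(-212, 5) (Function('a')(S) = Mul(Rational(-1, 5), Add(-212, Mul(-1, -424))) = Mul(Rational(-1, 5), Add(-212, 424)) = Mul(Rational(-1, 5), 212) = Rational(-212, 5))
Mul(Function('a')(-522), Pow(Mul(13, -27337), -1)) = Mul(Rational(-212, 5), Pow(Mul(13, -27337), -1)) = Mul(Rational(-212, 5), Pow(-355381, -1)) = Mul(Rational(-212, 5), Rational(-1, 355381)) = Rational(212, 1776905)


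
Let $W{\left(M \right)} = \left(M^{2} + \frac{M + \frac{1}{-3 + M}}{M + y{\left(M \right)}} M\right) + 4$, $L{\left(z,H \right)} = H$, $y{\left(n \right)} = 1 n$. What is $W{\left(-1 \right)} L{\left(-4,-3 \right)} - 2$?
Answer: $- \frac{121}{8} \approx -15.125$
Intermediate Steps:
$y{\left(n \right)} = n$
$W{\left(M \right)} = 4 + M^{2} + \frac{M}{2} + \frac{1}{2 \left(-3 + M\right)}$ ($W{\left(M \right)} = \left(M^{2} + \frac{M + \frac{1}{-3 + M}}{M + M} M\right) + 4 = \left(M^{2} + \frac{M + \frac{1}{-3 + M}}{2 M} M\right) + 4 = \left(M^{2} + \left(\frac{M}{2} + \frac{1}{2 \left(-3 + M\right)}\right)\right) + 4 = \left(M^{2} + \frac{M}{2} + \frac{1}{2 \left(-3 + M\right)}\right) + 4 = 4 + M^{2} + \frac{M}{2} + \frac{1}{2 \left(-3 + M\right)}$)
$W{\left(-1 \right)} L{\left(-4,-3 \right)} - 2 = \frac{-23 - 5 \left(-1\right)^{2} + 2 \left(-1\right)^{3} + 5 \left(-1\right)}{2 \left(-3 - 1\right)} \left(-3\right) - 2 = \frac{-23 - 5 + 2 \left(-1\right) - 5}{2 \left(-4\right)} \left(-3\right) - 2 = \frac{1}{2} \left(- \frac{1}{4}\right) \left(-23 - 5 - 2 - 5\right) \left(-3\right) - 2 = \frac{1}{2} \left(- \frac{1}{4}\right) \left(-35\right) \left(-3\right) - 2 = \frac{35}{8} \left(-3\right) - 2 = - \frac{105}{8} - 2 = - \frac{121}{8}$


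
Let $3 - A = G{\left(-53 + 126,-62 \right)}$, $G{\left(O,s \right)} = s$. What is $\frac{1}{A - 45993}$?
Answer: $- \frac{1}{45928} \approx -2.1773 \cdot 10^{-5}$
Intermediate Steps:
$A = 65$ ($A = 3 - -62 = 3 + 62 = 65$)
$\frac{1}{A - 45993} = \frac{1}{65 - 45993} = \frac{1}{-45928} = - \frac{1}{45928}$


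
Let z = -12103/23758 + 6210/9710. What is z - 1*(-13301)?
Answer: 43834858589/3295574 ≈ 13301.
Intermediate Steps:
z = 428815/3295574 (z = -12103*1/23758 + 6210*(1/9710) = -1729/3394 + 621/971 = 428815/3295574 ≈ 0.13012)
z - 1*(-13301) = 428815/3295574 - 1*(-13301) = 428815/3295574 + 13301 = 43834858589/3295574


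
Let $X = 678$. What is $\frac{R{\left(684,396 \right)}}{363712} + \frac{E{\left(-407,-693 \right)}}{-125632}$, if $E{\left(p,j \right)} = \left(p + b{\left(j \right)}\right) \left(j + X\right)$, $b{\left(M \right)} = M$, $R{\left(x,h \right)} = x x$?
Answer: $\frac{206157957}{178491664} \approx 1.155$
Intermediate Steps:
$R{\left(x,h \right)} = x^{2}$
$E{\left(p,j \right)} = \left(678 + j\right) \left(j + p\right)$ ($E{\left(p,j \right)} = \left(p + j\right) \left(j + 678\right) = \left(j + p\right) \left(678 + j\right) = \left(678 + j\right) \left(j + p\right)$)
$\frac{R{\left(684,396 \right)}}{363712} + \frac{E{\left(-407,-693 \right)}}{-125632} = \frac{684^{2}}{363712} + \frac{\left(-693\right)^{2} + 678 \left(-693\right) + 678 \left(-407\right) - -282051}{-125632} = 467856 \cdot \frac{1}{363712} + \left(480249 - 469854 - 275946 + 282051\right) \left(- \frac{1}{125632}\right) = \frac{29241}{22732} + 16500 \left(- \frac{1}{125632}\right) = \frac{29241}{22732} - \frac{4125}{31408} = \frac{206157957}{178491664}$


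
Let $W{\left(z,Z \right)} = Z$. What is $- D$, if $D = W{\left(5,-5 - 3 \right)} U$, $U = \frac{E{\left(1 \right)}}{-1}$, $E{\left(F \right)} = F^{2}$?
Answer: $-8$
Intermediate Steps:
$U = -1$ ($U = \frac{1^{2}}{-1} = 1 \left(-1\right) = -1$)
$D = 8$ ($D = \left(-5 - 3\right) \left(-1\right) = \left(-8\right) \left(-1\right) = 8$)
$- D = \left(-1\right) 8 = -8$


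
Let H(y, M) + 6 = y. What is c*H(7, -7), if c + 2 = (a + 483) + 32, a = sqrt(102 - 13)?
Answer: 513 + sqrt(89) ≈ 522.43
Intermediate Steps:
a = sqrt(89) ≈ 9.4340
H(y, M) = -6 + y
c = 513 + sqrt(89) (c = -2 + ((sqrt(89) + 483) + 32) = -2 + ((483 + sqrt(89)) + 32) = -2 + (515 + sqrt(89)) = 513 + sqrt(89) ≈ 522.43)
c*H(7, -7) = (513 + sqrt(89))*(-6 + 7) = (513 + sqrt(89))*1 = 513 + sqrt(89)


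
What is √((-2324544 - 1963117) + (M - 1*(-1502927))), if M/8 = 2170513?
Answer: 3*√1619930 ≈ 3818.3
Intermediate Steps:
M = 17364104 (M = 8*2170513 = 17364104)
√((-2324544 - 1963117) + (M - 1*(-1502927))) = √((-2324544 - 1963117) + (17364104 - 1*(-1502927))) = √(-4287661 + (17364104 + 1502927)) = √(-4287661 + 18867031) = √14579370 = 3*√1619930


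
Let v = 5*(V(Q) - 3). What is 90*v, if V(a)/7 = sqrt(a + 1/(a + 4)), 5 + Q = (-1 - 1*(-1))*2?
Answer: -1350 + 3150*I*sqrt(6) ≈ -1350.0 + 7715.9*I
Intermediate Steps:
Q = -5 (Q = -5 + (-1 - 1*(-1))*2 = -5 + (-1 + 1)*2 = -5 + 0*2 = -5 + 0 = -5)
V(a) = 7*sqrt(a + 1/(4 + a)) (V(a) = 7*sqrt(a + 1/(a + 4)) = 7*sqrt(a + 1/(4 + a)))
v = -15 + 35*I*sqrt(6) (v = 5*(7*sqrt((1 - 5*(4 - 5))/(4 - 5)) - 3) = 5*(7*sqrt((1 - 5*(-1))/(-1)) - 3) = 5*(7*sqrt(-(1 + 5)) - 3) = 5*(7*sqrt(-1*6) - 3) = 5*(7*sqrt(-6) - 3) = 5*(7*(I*sqrt(6)) - 3) = 5*(7*I*sqrt(6) - 3) = 5*(-3 + 7*I*sqrt(6)) = -15 + 35*I*sqrt(6) ≈ -15.0 + 85.732*I)
90*v = 90*(-15 + 35*I*sqrt(6)) = -1350 + 3150*I*sqrt(6)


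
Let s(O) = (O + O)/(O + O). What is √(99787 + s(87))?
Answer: 2*√24947 ≈ 315.89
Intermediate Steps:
s(O) = 1 (s(O) = (2*O)/((2*O)) = (2*O)*(1/(2*O)) = 1)
√(99787 + s(87)) = √(99787 + 1) = √99788 = 2*√24947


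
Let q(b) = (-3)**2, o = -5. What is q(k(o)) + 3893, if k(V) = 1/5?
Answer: 3902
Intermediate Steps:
k(V) = 1/5
q(b) = 9
q(k(o)) + 3893 = 9 + 3893 = 3902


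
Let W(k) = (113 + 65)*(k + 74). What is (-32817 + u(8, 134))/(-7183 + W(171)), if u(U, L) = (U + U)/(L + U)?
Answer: -2329999/2586317 ≈ -0.90089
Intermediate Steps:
W(k) = 13172 + 178*k (W(k) = 178*(74 + k) = 13172 + 178*k)
u(U, L) = 2*U/(L + U) (u(U, L) = (2*U)/(L + U) = 2*U/(L + U))
(-32817 + u(8, 134))/(-7183 + W(171)) = (-32817 + 2*8/(134 + 8))/(-7183 + (13172 + 178*171)) = (-32817 + 2*8/142)/(-7183 + (13172 + 30438)) = (-32817 + 2*8*(1/142))/(-7183 + 43610) = (-32817 + 8/71)/36427 = -2329999/71*1/36427 = -2329999/2586317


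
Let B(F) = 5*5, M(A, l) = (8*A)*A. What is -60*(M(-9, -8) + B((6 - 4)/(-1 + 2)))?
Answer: -40380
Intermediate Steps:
M(A, l) = 8*A²
B(F) = 25
-60*(M(-9, -8) + B((6 - 4)/(-1 + 2))) = -60*(8*(-9)² + 25) = -60*(8*81 + 25) = -60*(648 + 25) = -60*673 = -40380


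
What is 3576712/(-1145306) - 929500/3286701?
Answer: -582733856096/171103562523 ≈ -3.4057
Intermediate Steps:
3576712/(-1145306) - 929500/3286701 = 3576712*(-1/1145306) - 929500*1/3286701 = -1788356/572653 - 84500/298791 = -582733856096/171103562523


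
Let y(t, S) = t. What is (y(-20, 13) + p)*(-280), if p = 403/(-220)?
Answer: 67242/11 ≈ 6112.9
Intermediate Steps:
p = -403/220 (p = 403*(-1/220) = -403/220 ≈ -1.8318)
(y(-20, 13) + p)*(-280) = (-20 - 403/220)*(-280) = -4803/220*(-280) = 67242/11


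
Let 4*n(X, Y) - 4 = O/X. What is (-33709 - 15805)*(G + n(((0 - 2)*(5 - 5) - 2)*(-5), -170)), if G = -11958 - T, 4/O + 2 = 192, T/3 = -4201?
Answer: -1599303503/50 ≈ -3.1986e+7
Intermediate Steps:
T = -12603 (T = 3*(-4201) = -12603)
O = 2/95 (O = 4/(-2 + 192) = 4/190 = 4*(1/190) = 2/95 ≈ 0.021053)
n(X, Y) = 1 + 1/(190*X) (n(X, Y) = 1 + (2/(95*X))/4 = 1 + 1/(190*X))
G = 645 (G = -11958 - 1*(-12603) = -11958 + 12603 = 645)
(-33709 - 15805)*(G + n(((0 - 2)*(5 - 5) - 2)*(-5), -170)) = (-33709 - 15805)*(645 + (1/190 + ((0 - 2)*(5 - 5) - 2)*(-5))/((((0 - 2)*(5 - 5) - 2)*(-5)))) = -49514*(645 + (1/190 + (-2*0 - 2)*(-5))/(((-2*0 - 2)*(-5)))) = -49514*(645 + (1/190 + (0 - 2)*(-5))/(((0 - 2)*(-5)))) = -49514*(645 + (1/190 - 2*(-5))/((-2*(-5)))) = -49514*(645 + (1/190 + 10)/10) = -49514*(645 + (⅒)*(1901/190)) = -49514*(645 + 1901/1900) = -49514*1227401/1900 = -1599303503/50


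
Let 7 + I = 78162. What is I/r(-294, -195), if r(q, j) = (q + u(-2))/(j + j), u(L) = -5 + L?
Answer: 4354350/43 ≈ 1.0126e+5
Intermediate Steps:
I = 78155 (I = -7 + 78162 = 78155)
r(q, j) = (-7 + q)/(2*j) (r(q, j) = (q + (-5 - 2))/(j + j) = (q - 7)/((2*j)) = (-7 + q)*(1/(2*j)) = (-7 + q)/(2*j))
I/r(-294, -195) = 78155/(((½)*(-7 - 294)/(-195))) = 78155/(((½)*(-1/195)*(-301))) = 78155/(301/390) = 78155*(390/301) = 4354350/43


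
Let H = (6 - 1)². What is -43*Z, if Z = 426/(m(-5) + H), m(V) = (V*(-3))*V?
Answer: 9159/25 ≈ 366.36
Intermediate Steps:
H = 25 (H = 5² = 25)
m(V) = -3*V² (m(V) = (-3*V)*V = -3*V²)
Z = -213/25 (Z = 426/(-3*(-5)² + 25) = 426/(-3*25 + 25) = 426/(-75 + 25) = 426/(-50) = 426*(-1/50) = -213/25 ≈ -8.5200)
-43*Z = -43*(-213/25) = 9159/25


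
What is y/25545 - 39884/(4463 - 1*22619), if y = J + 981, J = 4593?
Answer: 93336527/38649585 ≈ 2.4149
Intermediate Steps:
y = 5574 (y = 4593 + 981 = 5574)
y/25545 - 39884/(4463 - 1*22619) = 5574/25545 - 39884/(4463 - 1*22619) = 5574*(1/25545) - 39884/(4463 - 22619) = 1858/8515 - 39884/(-18156) = 1858/8515 - 39884*(-1/18156) = 1858/8515 + 9971/4539 = 93336527/38649585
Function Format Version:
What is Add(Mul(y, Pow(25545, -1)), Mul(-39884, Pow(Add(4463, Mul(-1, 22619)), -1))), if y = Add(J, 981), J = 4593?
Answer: Rational(93336527, 38649585) ≈ 2.4149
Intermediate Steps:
y = 5574 (y = Add(4593, 981) = 5574)
Add(Mul(y, Pow(25545, -1)), Mul(-39884, Pow(Add(4463, Mul(-1, 22619)), -1))) = Add(Mul(5574, Pow(25545, -1)), Mul(-39884, Pow(Add(4463, Mul(-1, 22619)), -1))) = Add(Mul(5574, Rational(1, 25545)), Mul(-39884, Pow(Add(4463, -22619), -1))) = Add(Rational(1858, 8515), Mul(-39884, Pow(-18156, -1))) = Add(Rational(1858, 8515), Mul(-39884, Rational(-1, 18156))) = Add(Rational(1858, 8515), Rational(9971, 4539)) = Rational(93336527, 38649585)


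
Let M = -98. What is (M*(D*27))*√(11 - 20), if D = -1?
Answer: 7938*I ≈ 7938.0*I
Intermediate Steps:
(M*(D*27))*√(11 - 20) = (-(-98)*27)*√(11 - 20) = (-98*(-27))*√(-9) = 2646*(3*I) = 7938*I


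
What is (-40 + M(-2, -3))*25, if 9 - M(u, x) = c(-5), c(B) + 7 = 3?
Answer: -675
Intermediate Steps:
c(B) = -4 (c(B) = -7 + 3 = -4)
M(u, x) = 13 (M(u, x) = 9 - 1*(-4) = 9 + 4 = 13)
(-40 + M(-2, -3))*25 = (-40 + 13)*25 = -27*25 = -675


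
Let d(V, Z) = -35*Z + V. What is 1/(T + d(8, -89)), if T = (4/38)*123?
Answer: 19/59583 ≈ 0.00031888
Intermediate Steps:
d(V, Z) = V - 35*Z
T = 246/19 (T = (4*(1/38))*123 = (2/19)*123 = 246/19 ≈ 12.947)
1/(T + d(8, -89)) = 1/(246/19 + (8 - 35*(-89))) = 1/(246/19 + (8 + 3115)) = 1/(246/19 + 3123) = 1/(59583/19) = 19/59583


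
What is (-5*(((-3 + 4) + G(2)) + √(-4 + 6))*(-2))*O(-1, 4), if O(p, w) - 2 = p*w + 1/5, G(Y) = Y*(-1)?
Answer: 18 - 18*√2 ≈ -7.4558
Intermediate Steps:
G(Y) = -Y
O(p, w) = 11/5 + p*w (O(p, w) = 2 + (p*w + 1/5) = 2 + (p*w + ⅕) = 2 + (⅕ + p*w) = 11/5 + p*w)
(-5*(((-3 + 4) + G(2)) + √(-4 + 6))*(-2))*O(-1, 4) = (-5*(((-3 + 4) - 1*2) + √(-4 + 6))*(-2))*(11/5 - 1*4) = (-5*((1 - 2) + √2)*(-2))*(11/5 - 4) = -5*(-1 + √2)*(-2)*(-9/5) = -5*(2 - 2*√2)*(-9/5) = (-10 + 10*√2)*(-9/5) = 18 - 18*√2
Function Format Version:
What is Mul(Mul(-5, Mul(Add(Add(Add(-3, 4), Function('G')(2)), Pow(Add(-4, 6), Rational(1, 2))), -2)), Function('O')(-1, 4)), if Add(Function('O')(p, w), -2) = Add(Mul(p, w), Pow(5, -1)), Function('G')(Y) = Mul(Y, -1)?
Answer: Add(18, Mul(-18, Pow(2, Rational(1, 2)))) ≈ -7.4558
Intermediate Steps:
Function('G')(Y) = Mul(-1, Y)
Function('O')(p, w) = Add(Rational(11, 5), Mul(p, w)) (Function('O')(p, w) = Add(2, Add(Mul(p, w), Pow(5, -1))) = Add(2, Add(Mul(p, w), Rational(1, 5))) = Add(2, Add(Rational(1, 5), Mul(p, w))) = Add(Rational(11, 5), Mul(p, w)))
Mul(Mul(-5, Mul(Add(Add(Add(-3, 4), Function('G')(2)), Pow(Add(-4, 6), Rational(1, 2))), -2)), Function('O')(-1, 4)) = Mul(Mul(-5, Mul(Add(Add(Add(-3, 4), Mul(-1, 2)), Pow(Add(-4, 6), Rational(1, 2))), -2)), Add(Rational(11, 5), Mul(-1, 4))) = Mul(Mul(-5, Mul(Add(Add(1, -2), Pow(2, Rational(1, 2))), -2)), Add(Rational(11, 5), -4)) = Mul(Mul(-5, Mul(Add(-1, Pow(2, Rational(1, 2))), -2)), Rational(-9, 5)) = Mul(Mul(-5, Add(2, Mul(-2, Pow(2, Rational(1, 2))))), Rational(-9, 5)) = Mul(Add(-10, Mul(10, Pow(2, Rational(1, 2)))), Rational(-9, 5)) = Add(18, Mul(-18, Pow(2, Rational(1, 2))))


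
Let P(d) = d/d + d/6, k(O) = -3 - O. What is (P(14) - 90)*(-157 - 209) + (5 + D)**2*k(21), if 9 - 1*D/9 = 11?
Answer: 27664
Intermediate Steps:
D = -18 (D = 81 - 9*11 = 81 - 99 = -18)
P(d) = 1 + d/6 (P(d) = 1 + d*(1/6) = 1 + d/6)
(P(14) - 90)*(-157 - 209) + (5 + D)**2*k(21) = ((1 + (1/6)*14) - 90)*(-157 - 209) + (5 - 18)**2*(-3 - 1*21) = ((1 + 7/3) - 90)*(-366) + (-13)**2*(-3 - 21) = (10/3 - 90)*(-366) + 169*(-24) = -260/3*(-366) - 4056 = 31720 - 4056 = 27664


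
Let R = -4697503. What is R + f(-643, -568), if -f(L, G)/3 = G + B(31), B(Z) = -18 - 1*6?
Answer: -4695727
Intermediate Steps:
B(Z) = -24 (B(Z) = -18 - 6 = -24)
f(L, G) = 72 - 3*G (f(L, G) = -3*(G - 24) = -3*(-24 + G) = 72 - 3*G)
R + f(-643, -568) = -4697503 + (72 - 3*(-568)) = -4697503 + (72 + 1704) = -4697503 + 1776 = -4695727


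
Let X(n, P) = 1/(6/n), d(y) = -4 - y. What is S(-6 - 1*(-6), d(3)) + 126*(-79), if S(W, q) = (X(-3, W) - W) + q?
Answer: -19923/2 ≈ -9961.5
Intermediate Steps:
X(n, P) = n/6
S(W, q) = -½ + q - W (S(W, q) = ((⅙)*(-3) - W) + q = (-½ - W) + q = -½ + q - W)
S(-6 - 1*(-6), d(3)) + 126*(-79) = (-½ + (-4 - 1*3) - (-6 - 1*(-6))) + 126*(-79) = (-½ + (-4 - 3) - (-6 + 6)) - 9954 = (-½ - 7 - 1*0) - 9954 = (-½ - 7 + 0) - 9954 = -15/2 - 9954 = -19923/2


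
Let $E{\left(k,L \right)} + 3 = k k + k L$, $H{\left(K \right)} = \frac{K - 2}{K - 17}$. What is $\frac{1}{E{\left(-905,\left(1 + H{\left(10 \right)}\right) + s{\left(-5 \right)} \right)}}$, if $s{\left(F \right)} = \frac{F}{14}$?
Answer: $\frac{2}{1638949} \approx 1.2203 \cdot 10^{-6}$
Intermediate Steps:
$H{\left(K \right)} = \frac{-2 + K}{-17 + K}$
$s{\left(F \right)} = \frac{F}{14}$ ($s{\left(F \right)} = F \frac{1}{14} = \frac{F}{14}$)
$E{\left(k,L \right)} = -3 + k^{2} + L k$ ($E{\left(k,L \right)} = -3 + \left(k k + k L\right) = -3 + \left(k^{2} + L k\right) = -3 + k^{2} + L k$)
$\frac{1}{E{\left(-905,\left(1 + H{\left(10 \right)}\right) + s{\left(-5 \right)} \right)}} = \frac{1}{-3 + \left(-905\right)^{2} + \left(\left(1 + \frac{-2 + 10}{-17 + 10}\right) + \frac{1}{14} \left(-5\right)\right) \left(-905\right)} = \frac{1}{-3 + 819025 + \left(\left(1 + \frac{1}{-7} \cdot 8\right) - \frac{5}{14}\right) \left(-905\right)} = \frac{1}{-3 + 819025 + \left(\left(1 - \frac{8}{7}\right) - \frac{5}{14}\right) \left(-905\right)} = \frac{1}{-3 + 819025 + \left(- \frac{1}{7} - \frac{5}{14}\right) \left(-905\right)} = \frac{1}{-3 + 819025 - - \frac{905}{2}} = \frac{1}{-3 + 819025 + \frac{905}{2}} = \frac{1}{\frac{1638949}{2}} = \frac{2}{1638949}$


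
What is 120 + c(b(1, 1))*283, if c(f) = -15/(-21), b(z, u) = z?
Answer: 2255/7 ≈ 322.14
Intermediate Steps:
c(f) = 5/7 (c(f) = -15*(-1/21) = 5/7)
120 + c(b(1, 1))*283 = 120 + (5/7)*283 = 120 + 1415/7 = 2255/7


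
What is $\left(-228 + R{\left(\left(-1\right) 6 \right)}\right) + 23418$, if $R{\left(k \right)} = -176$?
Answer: $23014$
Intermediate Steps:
$\left(-228 + R{\left(\left(-1\right) 6 \right)}\right) + 23418 = \left(-228 - 176\right) + 23418 = -404 + 23418 = 23014$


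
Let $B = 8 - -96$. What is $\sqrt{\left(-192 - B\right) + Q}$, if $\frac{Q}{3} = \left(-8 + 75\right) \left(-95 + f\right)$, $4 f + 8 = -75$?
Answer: $\frac{i \sqrt{94247}}{2} \approx 153.5 i$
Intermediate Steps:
$f = - \frac{83}{4}$ ($f = -2 + \frac{1}{4} \left(-75\right) = -2 - \frac{75}{4} = - \frac{83}{4} \approx -20.75$)
$B = 104$ ($B = 8 + 96 = 104$)
$Q = - \frac{93063}{4}$ ($Q = 3 \left(-8 + 75\right) \left(-95 - \frac{83}{4}\right) = 3 \cdot 67 \left(- \frac{463}{4}\right) = 3 \left(- \frac{31021}{4}\right) = - \frac{93063}{4} \approx -23266.0$)
$\sqrt{\left(-192 - B\right) + Q} = \sqrt{\left(-192 - 104\right) - \frac{93063}{4}} = \sqrt{-296 - \frac{93063}{4}} = \sqrt{- \frac{94247}{4}} = \frac{i \sqrt{94247}}{2}$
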